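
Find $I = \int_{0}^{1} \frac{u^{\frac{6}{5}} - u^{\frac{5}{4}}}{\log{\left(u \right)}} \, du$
$- \log{\left(45 \right)} + \log{\left(44 \right)}$

Introduce a parameter $a$ in the exponent: let $I(a) = \int_{0}^{1} \frac{u^{\frac{6}{5}} - u^{a}}{\log{\left(u \right)}} \, du$.

Since $\dfrac{\partial}{\partial a}\,u^{a} = u^{a} \ln u$, the $\ln u$ in the denominator cancels and
$$\frac{dI}{da} = \int_{0}^{1} -1 u^{a} \, du = -1 \left[\frac{u^{a+1}}{a+1}\right]_0^1 = - \frac{1}{a + 1}.$$

Integrating with respect to $a$ gives $I(a) = - \log{\left(\frac{5 a}{11} + \frac{5}{11} \right)} + C$.

At $a = \frac{6}{5}$ the integrand is identically $0$, so $I(\frac{6}{5}) = 0$. The closed form gives $0$, hence $C = 0$.

Setting $a = \frac{5}{4}$:
$$I = - \log{\left(45 \right)} + \log{\left(44 \right)}.$$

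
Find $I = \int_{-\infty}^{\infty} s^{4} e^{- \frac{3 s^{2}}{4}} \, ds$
$\frac{8 \sqrt{3} \sqrt{\pi}}{9}$

Begin with the known integral
$$J(a) = \int_{-\infty}^{\infty} e^{- a s^{2}} \, ds = \frac{\sqrt{\pi}}{\sqrt{a}}.$$

Differentiating under the integral sign brings down a factor of $(-s^2)$:
$$\frac{dJ}{da} = \int_{-\infty}^{\infty} - s^{2} e^{- a s^{2}} \, ds = - \frac{\sqrt{\pi}}{2 a^{\frac{3}{2}}}.$$

Repeating twice in total — each differentiation brings down another $(-s^2)$ — gives
$$\frac{d^{2}J}{da^{2}} = \int_{-\infty}^{\infty} s^{4} e^{- a s^{2}} \, ds = \frac{3 \sqrt{\pi}}{4 a^{\frac{5}{2}}},$$
and the integrand here is exactly the target integrand, so $I = \frac{3 \sqrt{\pi}}{4 a^{\frac{5}{2}}}$.

Setting $a = \frac{3}{4}$:
$$I = \frac{8 \sqrt{3} \sqrt{\pi}}{9}.$$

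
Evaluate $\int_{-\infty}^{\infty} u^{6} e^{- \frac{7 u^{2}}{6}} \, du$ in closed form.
$\frac{405 \sqrt{42} \sqrt{\pi}}{2401}$

Begin with the known integral
$$J(a) = \int_{-\infty}^{\infty} e^{- a u^{2}} \, du = \frac{\sqrt{\pi}}{\sqrt{a}}.$$

Differentiating under the integral sign brings down a factor of $(-u^2)$:
$$\frac{dJ}{da} = \int_{-\infty}^{\infty} - u^{2} e^{- a u^{2}} \, du = - \frac{\sqrt{\pi}}{2 a^{\frac{3}{2}}}.$$

Repeating $3$ times in total — each differentiation brings down another $(-u^2)$ — gives
$$\frac{d^{3}J}{da^{3}} = \int_{-\infty}^{\infty} - u^{6} e^{- a u^{2}} \, du = - \frac{15 \sqrt{\pi}}{8 a^{\frac{7}{2}}},$$
and the integrand here is $(-1)^{3}$ times the target integrand, so $I = (-1)^{3}\,\frac{d^{3}J}{da^{3}} = \frac{15 \sqrt{\pi}}{8 a^{\frac{7}{2}}}$.

Setting $a = \frac{7}{6}$:
$$I = \frac{405 \sqrt{42} \sqrt{\pi}}{2401}.$$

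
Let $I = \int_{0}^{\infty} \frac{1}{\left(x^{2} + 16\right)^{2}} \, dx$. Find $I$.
$\frac{\pi}{256}$

Start from the standard arctangent integral
$$J(a) = \int_{0}^{\infty} \frac{1}{a^{2} + x^{2}} \, dx = \frac{\pi}{2 a}.$$

Differentiating under the integral sign with respect to $a$,
$$\frac{dJ}{da} = \int_{0}^{\infty} - \frac{2 a}{\left(a^{2} + x^{2}\right)^{2}} \, dx = - \frac{\pi}{2 a^{2}},$$
so $\int_{0}^{\infty} \frac{1}{\left(a^{2} + x^{2}\right)^{2}} \, dx = \frac{\pi}{4 a^{3}}$.

Setting $a = 4$:
$$I = \frac{\pi}{256}.$$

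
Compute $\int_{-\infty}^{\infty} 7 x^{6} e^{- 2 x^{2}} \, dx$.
$\frac{105 \sqrt{2} \sqrt{\pi}}{128}$

Consider the simpler parametrised integral
$$J(a) = \int_{-\infty}^{\infty} 7 e^{- a x^{2}} \, dx = \frac{7 \sqrt{\pi}}{\sqrt{a}}.$$

Differentiating under the integral sign brings down a factor of $(-x^2)$:
$$\frac{dJ}{da} = \int_{-\infty}^{\infty} - 7 x^{2} e^{- a x^{2}} \, dx = - \frac{7 \sqrt{\pi}}{2 a^{\frac{3}{2}}}.$$

Repeating $3$ times in total — each differentiation brings down another $(-x^2)$ — gives
$$\frac{d^{3}J}{da^{3}} = \int_{-\infty}^{\infty} - 7 x^{6} e^{- a x^{2}} \, dx = - \frac{105 \sqrt{\pi}}{8 a^{\frac{7}{2}}},$$
and the integrand here is $(-1)^{3}$ times the target integrand, so $I = (-1)^{3}\,\frac{d^{3}J}{da^{3}} = \frac{105 \sqrt{\pi}}{8 a^{\frac{7}{2}}}$.

Setting $a = 2$:
$$I = \frac{105 \sqrt{2} \sqrt{\pi}}{128}.$$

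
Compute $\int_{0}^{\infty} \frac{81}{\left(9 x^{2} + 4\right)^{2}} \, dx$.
$\frac{27 \pi}{32}$

Start from the standard arctangent integral
$$J(a) = \int_{0}^{\infty} \frac{1}{a^{2} + x^{2}} \, dx = \frac{\pi}{2 a}.$$

Differentiating under the integral sign with respect to $a$,
$$\frac{dJ}{da} = \int_{0}^{\infty} - \frac{2 a}{\left(a^{2} + x^{2}\right)^{2}} \, dx = - \frac{\pi}{2 a^{2}},$$
so $\int_{0}^{\infty} \frac{1}{\left(a^{2} + x^{2}\right)^{2}} \, dx = \frac{\pi}{4 a^{3}}$.

Setting $a = \frac{2}{3}$:
$$I = \frac{27 \pi}{32}.$$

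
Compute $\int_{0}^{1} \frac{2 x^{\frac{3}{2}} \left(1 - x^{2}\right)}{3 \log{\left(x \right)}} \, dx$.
$\log{\left(\frac{15^{\frac{2}{3}}}{9} \right)}$

Introduce a parameter $a$ in the exponent: let $I(a) = \int_{0}^{1} \frac{2 \left(- x^{\frac{7}{2}} + x^{a}\right)}{3 \log{\left(x \right)}} \, dx$.

Since $\dfrac{\partial}{\partial a}\,x^{a} = x^{a} \ln x$, the $\ln x$ in the denominator cancels and
$$\frac{dI}{da} = \int_{0}^{1} \frac{2}{3} x^{a} \, dx = \frac{2}{3} \left[\frac{x^{a+1}}{a+1}\right]_0^1 = \frac{2}{3 \left(a + 1\right)}.$$

Integrating with respect to $a$ gives $I(a) = \log{\left(\frac{6^{\frac{2}{3}} \left(a + 1\right)^{\frac{2}{3}}}{9} \right)} + C$.

At $a = \frac{7}{2}$ the integrand is identically $0$, so $I(\frac{7}{2}) = 0$. The closed form gives $0$, hence $C = 0$.

Setting $a = \frac{3}{2}$:
$$I = \log{\left(\frac{15^{\frac{2}{3}}}{9} \right)}.$$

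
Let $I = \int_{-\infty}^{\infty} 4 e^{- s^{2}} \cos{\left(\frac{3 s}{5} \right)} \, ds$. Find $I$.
$\frac{4 \sqrt{\pi}}{e^{\frac{9}{100}}}$

Treat the cosine frequency as a parameter and define $I(b) = \int_{-\infty}^{\infty} 4 e^{- s^{2}} \cos{\left(b s \right)} \, ds$.

Differentiating under the integral sign,
$$I'(b) = \int_{-\infty}^{\infty} - 4 s e^{- s^{2}} \sin{\left(b s \right)} \, ds.$$

Integrate $\int_{-\infty}^{\infty} s \sin(b s)\, e^{- s^{2}}\, ds$ by parts with $u = \sin(b s)$ and $dv = s\, e^{- s^{2}}\, ds$, giving $v = - \frac{e^{- s^{2}}}{2}$. The boundary term vanishes and
$$\int_{-\infty}^{\infty} s \sin(b s)\, e^{- s^{2}}\, ds = \frac{b}{2} \int_{-\infty}^{\infty} \cos(b s)\, e^{- s^{2}}\, ds,$$
so $I'(b) = - \frac{b}{2}\, I(b)$.

This is a separable first-order ODE; solving with the initial condition $I(0) = \int_{-\infty}^{\infty} 4 e^{- s^{2}}\,ds = 4 \sqrt{\pi}$ gives
$$I(b) = 4 \sqrt{\pi} e^{- \frac{b^{2}}{4}}.$$

Setting $b = \frac{3}{5}$:
$$I = \frac{4 \sqrt{\pi}}{e^{\frac{9}{100}}}.$$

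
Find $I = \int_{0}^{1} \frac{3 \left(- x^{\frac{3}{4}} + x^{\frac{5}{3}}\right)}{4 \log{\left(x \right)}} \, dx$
$- \frac{3 \log{\left(21 \right)}}{4} + \frac{15 \log{\left(2 \right)}}{4}$

Introduce a parameter $a$ in the exponent: let $I(a) = \int_{0}^{1} \frac{3 \left(x^{\frac{5}{3}} - x^{a}\right)}{4 \log{\left(x \right)}} \, dx$.

Since $\dfrac{\partial}{\partial a}\,x^{a} = x^{a} \ln x$, the $\ln x$ in the denominator cancels and
$$\frac{dI}{da} = \int_{0}^{1} - \frac{3}{4} x^{a} \, dx = - \frac{3}{4} \left[\frac{x^{a+1}}{a+1}\right]_0^1 = - \frac{3}{4 a + 4}.$$

Integrating with respect to $a$ gives $I(a) = - \log{\left(\frac{6^{\frac{3}{4}} \left(a + 1\right)^{\frac{3}{4}}}{8} \right)} + C$.

At $a = \frac{5}{3}$ the integrand is identically $0$, so $I(\frac{5}{3}) = 0$. The closed form gives $0$, hence $C = 0$.

Setting $a = \frac{3}{4}$:
$$I = - \frac{3 \log{\left(21 \right)}}{4} + \frac{15 \log{\left(2 \right)}}{4}.$$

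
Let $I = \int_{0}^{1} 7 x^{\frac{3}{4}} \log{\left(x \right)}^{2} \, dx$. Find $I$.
$\frac{128}{49}$

Start from the elementary integral
$$J(a) = \int_{0}^{1} 7 x^{a} \, dx = \frac{7}{a + 1}.$$

Differentiating under the integral sign brings down a factor of $\ln x$:
$$\frac{dJ}{da} = \int_{0}^{1} 7 x^{a} \log{\left(x \right)} \, dx = - \frac{7}{\left(a + 1\right)^{2}}.$$

Repeating twice in total — each differentiation brings down another $\ln x$ — gives
$$\frac{d^{2}J}{da^{2}} = \int_{0}^{1} 7 x^{a} \log{\left(x \right)}^{2} \, dx = \frac{14}{\left(a + 1\right)^{3}},$$
and the integrand here is exactly the target integrand, so $I = \frac{14}{\left(a + 1\right)^{3}}$.

Setting $a = \frac{3}{4}$:
$$I = \frac{128}{49}.$$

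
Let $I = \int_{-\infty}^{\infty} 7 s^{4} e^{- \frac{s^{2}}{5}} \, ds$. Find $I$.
$\frac{525 \sqrt{5} \sqrt{\pi}}{4}$

Begin with the known integral
$$J(a) = \int_{-\infty}^{\infty} 7 e^{- a s^{2}} \, ds = \frac{7 \sqrt{\pi}}{\sqrt{a}}.$$

Differentiating under the integral sign brings down a factor of $(-s^2)$:
$$\frac{dJ}{da} = \int_{-\infty}^{\infty} - 7 s^{2} e^{- a s^{2}} \, ds = - \frac{7 \sqrt{\pi}}{2 a^{\frac{3}{2}}}.$$

Repeating twice in total — each differentiation brings down another $(-s^2)$ — gives
$$\frac{d^{2}J}{da^{2}} = \int_{-\infty}^{\infty} 7 s^{4} e^{- a s^{2}} \, ds = \frac{21 \sqrt{\pi}}{4 a^{\frac{5}{2}}},$$
and the integrand here is exactly the target integrand, so $I = \frac{21 \sqrt{\pi}}{4 a^{\frac{5}{2}}}$.

Setting $a = \frac{1}{5}$:
$$I = \frac{525 \sqrt{5} \sqrt{\pi}}{4}.$$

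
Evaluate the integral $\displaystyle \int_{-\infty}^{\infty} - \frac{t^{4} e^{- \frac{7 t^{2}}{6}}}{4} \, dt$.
$- \frac{27 \sqrt{42} \sqrt{\pi}}{1372}$

Begin with the known integral
$$J(a) = \int_{-\infty}^{\infty} - \frac{e^{- a t^{2}}}{4} \, dt = - \frac{\sqrt{\pi}}{4 \sqrt{a}}.$$

Differentiating under the integral sign brings down a factor of $(-t^2)$:
$$\frac{dJ}{da} = \int_{-\infty}^{\infty} \frac{t^{2} e^{- a t^{2}}}{4} \, dt = \frac{\sqrt{\pi}}{8 a^{\frac{3}{2}}}.$$

Repeating twice in total — each differentiation brings down another $(-t^2)$ — gives
$$\frac{d^{2}J}{da^{2}} = \int_{-\infty}^{\infty} - \frac{t^{4} e^{- a t^{2}}}{4} \, dt = - \frac{3 \sqrt{\pi}}{16 a^{\frac{5}{2}}},$$
and the integrand here is exactly the target integrand, so $I = - \frac{3 \sqrt{\pi}}{16 a^{\frac{5}{2}}}$.

Setting $a = \frac{7}{6}$:
$$I = - \frac{27 \sqrt{42} \sqrt{\pi}}{1372}.$$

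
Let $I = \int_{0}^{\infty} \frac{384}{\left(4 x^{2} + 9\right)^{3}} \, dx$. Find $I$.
$\frac{4 \pi}{27}$

Start from the standard arctangent integral
$$J(a) = \int_{0}^{\infty} \frac{6}{a^{2} + x^{2}} \, dx = \frac{3 \pi}{a}.$$

Differentiating under the integral sign with respect to $a$,
$$\frac{dJ}{da} = \int_{0}^{\infty} - \frac{12 a}{\left(a^{2} + x^{2}\right)^{2}} \, dx = - \frac{3 \pi}{a^{2}},$$
so $\int_{0}^{\infty} \frac{6}{\left(a^{2} + x^{2}\right)^{2}} \, dx = \frac{3 \pi}{2 a^{3}}$.

Repeating — each differentiation of $1/(x^2+a^2)^j$ produces $-2ja/(x^2+a^2)^{j+1}$ — and dividing through by $-2ja$ at each step yields, after $2$ differentiations in total,
$$\int_{0}^{\infty} \frac{6}{\left(a^{2} + x^{2}\right)^{3}} \, dx = \frac{9 \pi}{8 a^{5}}.$$

Setting $a = \frac{3}{2}$:
$$I = \frac{4 \pi}{27}.$$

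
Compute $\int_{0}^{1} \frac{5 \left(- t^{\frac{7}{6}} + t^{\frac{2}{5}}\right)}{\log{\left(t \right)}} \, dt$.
$- \log{\left(\frac{1160290625}{130691232} \right)}$

Consider the one-parameter family: let $I(a) = \int_{0}^{1} \frac{5 \left(t^{\frac{2}{5}} - t^{a}\right)}{\log{\left(t \right)}} \, dt$.

Since $\dfrac{\partial}{\partial a}\,t^{a} = t^{a} \ln t$, the $\ln t$ in the denominator cancels and
$$\frac{dI}{da} = \int_{0}^{1} -5 t^{a} \, dt = -5 \left[\frac{t^{a+1}}{a+1}\right]_0^1 = - \frac{5}{a + 1}.$$

Integrating with respect to $a$ gives $I(a) = - \log{\left(\frac{3125 \left(a + 1\right)^{5}}{16807} \right)} + C$.

At $a = \frac{2}{5}$ the integrand is identically $0$, so $I(\frac{2}{5}) = 0$. The closed form gives $0$, hence $C = 0$.

Setting $a = \frac{7}{6}$:
$$I = - \log{\left(\frac{1160290625}{130691232} \right)}.$$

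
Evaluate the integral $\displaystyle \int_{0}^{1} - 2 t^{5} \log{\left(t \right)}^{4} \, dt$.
$- \frac{1}{162}$

Consider the simpler parametrised integral
$$J(a) = \int_{0}^{1} - 2 t^{a} \, dt = - \frac{2}{a + 1}.$$

Differentiating under the integral sign brings down a factor of $\ln t$:
$$\frac{dJ}{da} = \int_{0}^{1} - 2 t^{a} \log{\left(t \right)} \, dt = \frac{2}{\left(a + 1\right)^{2}}.$$

Repeating $4$ times in total — each differentiation brings down another $\ln t$ — gives
$$\frac{d^{4}J}{da^{4}} = \int_{0}^{1} - 2 t^{a} \log{\left(t \right)}^{4} \, dt = - \frac{48}{\left(a + 1\right)^{5}},$$
and the integrand here is exactly the target integrand, so $I = - \frac{48}{\left(a + 1\right)^{5}}$.

Setting $a = 5$:
$$I = - \frac{1}{162}.$$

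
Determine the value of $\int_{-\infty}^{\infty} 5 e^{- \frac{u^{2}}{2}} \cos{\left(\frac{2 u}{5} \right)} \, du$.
$\frac{5 \sqrt{2} \sqrt{\pi}}{e^{\frac{2}{25}}}$

Define $I(b) = \int_{-\infty}^{\infty} 5 e^{- \frac{u^{2}}{2}} \cos{\left(b u \right)} \, du$.

Differentiating under the integral sign,
$$I'(b) = \int_{-\infty}^{\infty} - 5 u e^{- \frac{u^{2}}{2}} \sin{\left(b u \right)} \, du.$$

Integrate $\int_{-\infty}^{\infty} u \sin(b u)\, e^{- \frac{u^{2}}{2}}\, du$ by parts with $w = \sin(b u)$ and $dv = u\, e^{- \frac{u^{2}}{2}}\, du$, giving $v = - e^{- \frac{u^{2}}{2}}$. The boundary term vanishes and
$$\int_{-\infty}^{\infty} u \sin(b u)\, e^{- \frac{u^{2}}{2}}\, du = b \int_{-\infty}^{\infty} \cos(b u)\, e^{- \frac{u^{2}}{2}}\, du,$$
so $I'(b) = - b\, I(b)$.

This is a separable first-order ODE; solving with the initial condition $I(0) = \int_{-\infty}^{\infty} 5 e^{- \frac{u^{2}}{2}}\,du = 5 \sqrt{2} \sqrt{\pi}$ gives
$$I(b) = 5 \sqrt{2} \sqrt{\pi} e^{- \frac{b^{2}}{2}}.$$

Setting $b = \frac{2}{5}$:
$$I = \frac{5 \sqrt{2} \sqrt{\pi}}{e^{\frac{2}{25}}}.$$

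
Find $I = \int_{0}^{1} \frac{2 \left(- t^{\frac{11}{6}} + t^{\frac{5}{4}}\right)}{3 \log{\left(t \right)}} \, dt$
$\log{\left(\frac{9 \sqrt[3]{34}}{34} \right)}$

Replace the exponent $\frac{5}{4}$ by a parameter $a$: let $I(a) = \int_{0}^{1} \frac{2 \left(- t^{\frac{11}{6}} + t^{a}\right)}{3 \log{\left(t \right)}} \, dt$.

Since $\dfrac{\partial}{\partial a}\,t^{a} = t^{a} \ln t$, the $\ln t$ in the denominator cancels and
$$\frac{dI}{da} = \int_{0}^{1} \frac{2}{3} t^{a} \, dt = \frac{2}{3} \left[\frac{t^{a+1}}{a+1}\right]_0^1 = \frac{2}{3 \left(a + 1\right)}.$$

Integrating with respect to $a$ gives $I(a) = \log{\left(\frac{\sqrt[3]{17} \cdot 6^{\frac{2}{3}} \left(a + 1\right)^{\frac{2}{3}}}{17} \right)} + C$.

At $a = \frac{11}{6}$ the integrand is identically $0$, so $I(\frac{11}{6}) = 0$. The closed form gives $0$, hence $C = 0$.

Setting $a = \frac{5}{4}$:
$$I = \log{\left(\frac{9 \sqrt[3]{34}}{34} \right)}.$$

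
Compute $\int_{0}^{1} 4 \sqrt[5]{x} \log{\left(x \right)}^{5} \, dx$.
$- \frac{78125}{486}$

Begin with the known integral
$$J(a) = \int_{0}^{1} 4 x^{a} \, dx = \frac{4}{a + 1}.$$

Differentiating under the integral sign brings down a factor of $\ln x$:
$$\frac{dJ}{da} = \int_{0}^{1} 4 x^{a} \log{\left(x \right)} \, dx = - \frac{4}{\left(a + 1\right)^{2}}.$$

Repeating $5$ times in total — each differentiation brings down another $\ln x$ — gives
$$\frac{d^{5}J}{da^{5}} = \int_{0}^{1} 4 x^{a} \log{\left(x \right)}^{5} \, dx = - \frac{480}{\left(a + 1\right)^{6}},$$
and the integrand here is exactly the target integrand, so $I = - \frac{480}{\left(a + 1\right)^{6}}$.

Setting $a = \frac{1}{5}$:
$$I = - \frac{78125}{486}.$$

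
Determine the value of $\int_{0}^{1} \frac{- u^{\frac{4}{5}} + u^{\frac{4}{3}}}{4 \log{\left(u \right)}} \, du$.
$\log{\left(\frac{\sqrt[4]{105}}{3} \right)}$

Replace the exponent $\frac{4}{5}$ by a parameter $a$: let $I(a) = \int_{0}^{1} \frac{u^{\frac{4}{3}} - u^{a}}{4 \log{\left(u \right)}} \, du$.

Since $\dfrac{\partial}{\partial a}\,u^{a} = u^{a} \ln u$, the $\ln u$ in the denominator cancels and
$$\frac{dI}{da} = \int_{0}^{1} - \frac{1}{4} u^{a} \, du = - \frac{1}{4} \left[\frac{u^{a+1}}{a+1}\right]_0^1 = - \frac{1}{4 a + 4}.$$

Integrating with respect to $a$ gives $I(a) = - \frac{\log{\left(a + 1 \right)}}{4} - \frac{\log{\left(3 \right)}}{4} + \frac{\log{\left(7 \right)}}{4} + C$.

At $a = \frac{4}{3}$ the integrand is identically $0$, so $I(\frac{4}{3}) = 0$. The closed form gives $0$, hence $C = 0$.

Setting $a = \frac{4}{5}$:
$$I = \log{\left(\frac{\sqrt[4]{105}}{3} \right)}.$$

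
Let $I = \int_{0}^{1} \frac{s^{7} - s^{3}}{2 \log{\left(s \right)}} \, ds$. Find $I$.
$\frac{\log{\left(2 \right)}}{2}$

Introduce a parameter $a$ in the exponent: let $I(a) = \int_{0}^{1} \frac{s^{7} - s^{a}}{2 \log{\left(s \right)}} \, ds$.

Since $\dfrac{\partial}{\partial a}\,s^{a} = s^{a} \ln s$, the $\ln s$ in the denominator cancels and
$$\frac{dI}{da} = \int_{0}^{1} - \frac{1}{2} s^{a} \, ds = - \frac{1}{2} \left[\frac{s^{a+1}}{a+1}\right]_0^1 = - \frac{1}{2 a + 2}.$$

Integrating with respect to $a$ gives $I(a) = - \frac{\log{\left(a + 1 \right)}}{2} + \frac{3 \log{\left(2 \right)}}{2} + C$.

At $a = 7$ the integrand is identically $0$, so $I(7) = 0$. The closed form gives $0$, hence $C = 0$.

Setting $a = 3$:
$$I = \frac{\log{\left(2 \right)}}{2}.$$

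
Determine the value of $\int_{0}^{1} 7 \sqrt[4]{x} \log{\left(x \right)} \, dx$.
$- \frac{112}{25}$

Consider the simpler parametrised integral
$$J(a) = \int_{0}^{1} 7 x^{a} \, dx = \frac{7}{a + 1}.$$

Differentiating under the integral sign brings down a factor of $\ln x$:
$$\frac{dJ}{da} = \int_{0}^{1} 7 x^{a} \log{\left(x \right)} \, dx = - \frac{7}{\left(a + 1\right)^{2}}.$$

The integral on the left is $I$, so $I = - \frac{7}{\left(a + 1\right)^{2}}$.

Setting $a = \frac{1}{4}$:
$$I = - \frac{112}{25}.$$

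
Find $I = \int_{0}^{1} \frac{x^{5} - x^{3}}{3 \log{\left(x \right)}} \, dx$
$- \frac{2 \log{\left(2 \right)}}{3} + \frac{\log{\left(6 \right)}}{3}$

Replace the exponent $5$ by a parameter $a$: let $I(a) = \int_{0}^{1} \frac{- x^{3} + x^{a}}{3 \log{\left(x \right)}} \, dx$.

Since $\dfrac{\partial}{\partial a}\,x^{a} = x^{a} \ln x$, the $\ln x$ in the denominator cancels and
$$\frac{dI}{da} = \int_{0}^{1} \frac{1}{3} x^{a} \, dx = \frac{1}{3} \left[\frac{x^{a+1}}{a+1}\right]_0^1 = \frac{1}{3 \left(a + 1\right)}.$$

Integrating with respect to $a$ gives $I(a) = \frac{\log{\left(a + 1 \right)}}{3} - \frac{2 \log{\left(2 \right)}}{3} + C$.

At $a = 3$ the integrand is identically $0$, so $I(3) = 0$. The closed form gives $0$, hence $C = 0$.

Setting $a = 5$:
$$I = - \frac{2 \log{\left(2 \right)}}{3} + \frac{\log{\left(6 \right)}}{3}.$$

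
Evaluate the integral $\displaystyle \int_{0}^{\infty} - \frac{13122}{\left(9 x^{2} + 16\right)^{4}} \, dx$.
$- \frac{10935 \pi}{262144}$

Begin with the known result
$$J(a) = \int_{0}^{\infty} - \frac{2}{a^{2} + x^{2}} \, dx = - \frac{\pi}{a}.$$

Differentiating under the integral sign with respect to $a$,
$$\frac{dJ}{da} = \int_{0}^{\infty} \frac{4 a}{\left(a^{2} + x^{2}\right)^{2}} \, dx = \frac{\pi}{a^{2}},$$
so $\int_{0}^{\infty} - \frac{2}{\left(a^{2} + x^{2}\right)^{2}} \, dx = - \frac{\pi}{2 a^{3}}$.

Repeating — each differentiation of $1/(x^2+a^2)^j$ produces $-2ja/(x^2+a^2)^{j+1}$ — and dividing through by $-2ja$ at each step yields, after $3$ differentiations in total,
$$\int_{0}^{\infty} - \frac{2}{\left(a^{2} + x^{2}\right)^{4}} \, dx = - \frac{5 \pi}{16 a^{7}}.$$

Setting $a = \frac{4}{3}$:
$$I = - \frac{10935 \pi}{262144}.$$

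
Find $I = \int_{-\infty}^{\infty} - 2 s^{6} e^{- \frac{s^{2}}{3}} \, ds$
$- \frac{405 \sqrt{3} \sqrt{\pi}}{4}$

Start from the elementary integral
$$J(a) = \int_{-\infty}^{\infty} - 2 e^{- a s^{2}} \, ds = - \frac{2 \sqrt{\pi}}{\sqrt{a}}.$$

Differentiating under the integral sign brings down a factor of $(-s^2)$:
$$\frac{dJ}{da} = \int_{-\infty}^{\infty} 2 s^{2} e^{- a s^{2}} \, ds = \frac{\sqrt{\pi}}{a^{\frac{3}{2}}}.$$

Repeating $3$ times in total — each differentiation brings down another $(-s^2)$ — gives
$$\frac{d^{3}J}{da^{3}} = \int_{-\infty}^{\infty} 2 s^{6} e^{- a s^{2}} \, ds = \frac{15 \sqrt{\pi}}{4 a^{\frac{7}{2}}},$$
and the integrand here is $(-1)^{3}$ times the target integrand, so $I = (-1)^{3}\,\frac{d^{3}J}{da^{3}} = - \frac{15 \sqrt{\pi}}{4 a^{\frac{7}{2}}}$.

Setting $a = \frac{1}{3}$:
$$I = - \frac{405 \sqrt{3} \sqrt{\pi}}{4}.$$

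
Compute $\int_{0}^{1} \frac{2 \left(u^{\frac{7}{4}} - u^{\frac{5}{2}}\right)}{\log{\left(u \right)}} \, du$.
$- \log{\left(\frac{196}{121} \right)}$

Introduce a parameter $a$ in the exponent: let $I(a) = \int_{0}^{1} \frac{2 \left(u^{\frac{7}{4}} - u^{a}\right)}{\log{\left(u \right)}} \, du$.

Since $\dfrac{\partial}{\partial a}\,u^{a} = u^{a} \ln u$, the $\ln u$ in the denominator cancels and
$$\frac{dI}{da} = \int_{0}^{1} -2 u^{a} \, du = -2 \left[\frac{u^{a+1}}{a+1}\right]_0^1 = - \frac{2}{a + 1}.$$

Integrating with respect to $a$ gives $I(a) = - \log{\left(\frac{16 \left(a + 1\right)^{2}}{121} \right)} + C$.

At $a = \frac{7}{4}$ the integrand is identically $0$, so $I(\frac{7}{4}) = 0$. The closed form gives $0$, hence $C = 0$.

Setting $a = \frac{5}{2}$:
$$I = - \log{\left(\frac{196}{121} \right)}.$$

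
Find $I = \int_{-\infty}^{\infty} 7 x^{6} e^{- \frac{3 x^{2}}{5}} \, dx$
$\frac{4375 \sqrt{15} \sqrt{\pi}}{216}$

Begin with the known integral
$$J(a) = \int_{-\infty}^{\infty} 7 e^{- a x^{2}} \, dx = \frac{7 \sqrt{\pi}}{\sqrt{a}}.$$

Differentiating under the integral sign brings down a factor of $(-x^2)$:
$$\frac{dJ}{da} = \int_{-\infty}^{\infty} - 7 x^{2} e^{- a x^{2}} \, dx = - \frac{7 \sqrt{\pi}}{2 a^{\frac{3}{2}}}.$$

Repeating $3$ times in total — each differentiation brings down another $(-x^2)$ — gives
$$\frac{d^{3}J}{da^{3}} = \int_{-\infty}^{\infty} - 7 x^{6} e^{- a x^{2}} \, dx = - \frac{105 \sqrt{\pi}}{8 a^{\frac{7}{2}}},$$
and the integrand here is $(-1)^{3}$ times the target integrand, so $I = (-1)^{3}\,\frac{d^{3}J}{da^{3}} = \frac{105 \sqrt{\pi}}{8 a^{\frac{7}{2}}}$.

Setting $a = \frac{3}{5}$:
$$I = \frac{4375 \sqrt{15} \sqrt{\pi}}{216}.$$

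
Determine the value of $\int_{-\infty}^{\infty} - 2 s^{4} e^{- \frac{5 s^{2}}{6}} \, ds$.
$- \frac{54 \sqrt{30} \sqrt{\pi}}{125}$

Begin with the known integral
$$J(a) = \int_{-\infty}^{\infty} - 2 e^{- a s^{2}} \, ds = - \frac{2 \sqrt{\pi}}{\sqrt{a}}.$$

Differentiating under the integral sign brings down a factor of $(-s^2)$:
$$\frac{dJ}{da} = \int_{-\infty}^{\infty} 2 s^{2} e^{- a s^{2}} \, ds = \frac{\sqrt{\pi}}{a^{\frac{3}{2}}}.$$

Repeating twice in total — each differentiation brings down another $(-s^2)$ — gives
$$\frac{d^{2}J}{da^{2}} = \int_{-\infty}^{\infty} - 2 s^{4} e^{- a s^{2}} \, ds = - \frac{3 \sqrt{\pi}}{2 a^{\frac{5}{2}}},$$
and the integrand here is exactly the target integrand, so $I = - \frac{3 \sqrt{\pi}}{2 a^{\frac{5}{2}}}$.

Setting $a = \frac{5}{6}$:
$$I = - \frac{54 \sqrt{30} \sqrt{\pi}}{125}.$$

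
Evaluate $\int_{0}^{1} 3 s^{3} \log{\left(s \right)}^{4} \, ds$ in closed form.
$\frac{9}{128}$

Start from the elementary integral
$$J(a) = \int_{0}^{1} 3 s^{a} \, ds = \frac{3}{a + 1}.$$

Differentiating under the integral sign brings down a factor of $\ln s$:
$$\frac{dJ}{da} = \int_{0}^{1} 3 s^{a} \log{\left(s \right)} \, ds = - \frac{3}{\left(a + 1\right)^{2}}.$$

Repeating $4$ times in total — each differentiation brings down another $\ln s$ — gives
$$\frac{d^{4}J}{da^{4}} = \int_{0}^{1} 3 s^{a} \log{\left(s \right)}^{4} \, ds = \frac{72}{\left(a + 1\right)^{5}},$$
and the integrand here is exactly the target integrand, so $I = \frac{72}{\left(a + 1\right)^{5}}$.

Setting $a = 3$:
$$I = \frac{9}{128}.$$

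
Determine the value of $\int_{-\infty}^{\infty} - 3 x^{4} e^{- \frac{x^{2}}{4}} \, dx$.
$- 72 \sqrt{\pi}$

Begin with the known integral
$$J(a) = \int_{-\infty}^{\infty} - 3 e^{- a x^{2}} \, dx = - \frac{3 \sqrt{\pi}}{\sqrt{a}}.$$

Differentiating under the integral sign brings down a factor of $(-x^2)$:
$$\frac{dJ}{da} = \int_{-\infty}^{\infty} 3 x^{2} e^{- a x^{2}} \, dx = \frac{3 \sqrt{\pi}}{2 a^{\frac{3}{2}}}.$$

Repeating twice in total — each differentiation brings down another $(-x^2)$ — gives
$$\frac{d^{2}J}{da^{2}} = \int_{-\infty}^{\infty} - 3 x^{4} e^{- a x^{2}} \, dx = - \frac{9 \sqrt{\pi}}{4 a^{\frac{5}{2}}},$$
and the integrand here is exactly the target integrand, so $I = - \frac{9 \sqrt{\pi}}{4 a^{\frac{5}{2}}}$.

Setting $a = \frac{1}{4}$:
$$I = - 72 \sqrt{\pi}.$$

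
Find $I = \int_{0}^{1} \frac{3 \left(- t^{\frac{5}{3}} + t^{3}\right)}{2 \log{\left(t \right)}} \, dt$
$\log{\left(\frac{3 \sqrt{6}}{4} \right)}$

Introduce a parameter $a$ in the exponent: let $I(a) = \int_{0}^{1} \frac{3 \left(- t^{\frac{5}{3}} + t^{a}\right)}{2 \log{\left(t \right)}} \, dt$.

Since $\dfrac{\partial}{\partial a}\,t^{a} = t^{a} \ln t$, the $\ln t$ in the denominator cancels and
$$\frac{dI}{da} = \int_{0}^{1} \frac{3}{2} t^{a} \, dt = \frac{3}{2} \left[\frac{t^{a+1}}{a+1}\right]_0^1 = \frac{3}{2 \left(a + 1\right)}.$$

Integrating with respect to $a$ gives $I(a) = \log{\left(\frac{3 \sqrt{6} \left(a + 1\right)^{\frac{3}{2}}}{32} \right)} + C$.

At $a = \frac{5}{3}$ the integrand is identically $0$, so $I(\frac{5}{3}) = 0$. The closed form gives $0$, hence $C = 0$.

Setting $a = 3$:
$$I = \log{\left(\frac{3 \sqrt{6}}{4} \right)}.$$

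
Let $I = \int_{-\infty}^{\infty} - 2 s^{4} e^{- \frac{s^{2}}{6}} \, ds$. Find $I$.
$- 54 \sqrt{6} \sqrt{\pi}$

Begin with the known integral
$$J(a) = \int_{-\infty}^{\infty} - 2 e^{- a s^{2}} \, ds = - \frac{2 \sqrt{\pi}}{\sqrt{a}}.$$

Differentiating under the integral sign brings down a factor of $(-s^2)$:
$$\frac{dJ}{da} = \int_{-\infty}^{\infty} 2 s^{2} e^{- a s^{2}} \, ds = \frac{\sqrt{\pi}}{a^{\frac{3}{2}}}.$$

Repeating twice in total — each differentiation brings down another $(-s^2)$ — gives
$$\frac{d^{2}J}{da^{2}} = \int_{-\infty}^{\infty} - 2 s^{4} e^{- a s^{2}} \, ds = - \frac{3 \sqrt{\pi}}{2 a^{\frac{5}{2}}},$$
and the integrand here is exactly the target integrand, so $I = - \frac{3 \sqrt{\pi}}{2 a^{\frac{5}{2}}}$.

Setting $a = \frac{1}{6}$:
$$I = - 54 \sqrt{6} \sqrt{\pi}.$$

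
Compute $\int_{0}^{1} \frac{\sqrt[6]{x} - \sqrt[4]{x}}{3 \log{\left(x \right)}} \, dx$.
$- \frac{\log{\left(15 \right)}}{3} + \frac{\log{\left(14 \right)}}{3}$

Consider the one-parameter family: let $I(a) = \int_{0}^{1} \frac{\sqrt[6]{x} - x^{a}}{3 \log{\left(x \right)}} \, dx$.

Since $\dfrac{\partial}{\partial a}\,x^{a} = x^{a} \ln x$, the $\ln x$ in the denominator cancels and
$$\frac{dI}{da} = \int_{0}^{1} - \frac{1}{3} x^{a} \, dx = - \frac{1}{3} \left[\frac{x^{a+1}}{a+1}\right]_0^1 = - \frac{1}{3 a + 3}.$$

Integrating with respect to $a$ gives $I(a) = - \frac{\log{\left(a + 1 \right)}}{3} - \frac{\log{\left(6 \right)}}{3} + \frac{\log{\left(7 \right)}}{3} + C$.

At $a = \frac{1}{6}$ the integrand is identically $0$, so $I(\frac{1}{6}) = 0$. The closed form gives $0$, hence $C = 0$.

Setting $a = \frac{1}{4}$:
$$I = - \frac{\log{\left(15 \right)}}{3} + \frac{\log{\left(14 \right)}}{3}.$$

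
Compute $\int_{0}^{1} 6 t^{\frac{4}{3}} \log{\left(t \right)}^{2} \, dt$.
$\frac{324}{343}$

Begin with the known integral
$$J(a) = \int_{0}^{1} 6 t^{a} \, dt = \frac{6}{a + 1}.$$

Differentiating under the integral sign brings down a factor of $\ln t$:
$$\frac{dJ}{da} = \int_{0}^{1} 6 t^{a} \log{\left(t \right)} \, dt = - \frac{6}{\left(a + 1\right)^{2}}.$$

Repeating twice in total — each differentiation brings down another $\ln t$ — gives
$$\frac{d^{2}J}{da^{2}} = \int_{0}^{1} 6 t^{a} \log{\left(t \right)}^{2} \, dt = \frac{12}{\left(a + 1\right)^{3}},$$
and the integrand here is exactly the target integrand, so $I = \frac{12}{\left(a + 1\right)^{3}}$.

Setting $a = \frac{4}{3}$:
$$I = \frac{324}{343}.$$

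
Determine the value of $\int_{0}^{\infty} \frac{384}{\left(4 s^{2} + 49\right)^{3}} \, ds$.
$\frac{36 \pi}{16807}$

Recall the elementary integral
$$J(a) = \int_{0}^{\infty} \frac{6}{a^{2} + s^{2}} \, ds = \frac{3 \pi}{a}.$$

Differentiating under the integral sign with respect to $a$,
$$\frac{dJ}{da} = \int_{0}^{\infty} - \frac{12 a}{\left(a^{2} + s^{2}\right)^{2}} \, ds = - \frac{3 \pi}{a^{2}},$$
so $\int_{0}^{\infty} \frac{6}{\left(a^{2} + s^{2}\right)^{2}} \, ds = \frac{3 \pi}{2 a^{3}}$.

Repeating — each differentiation of $1/(s^2+a^2)^j$ produces $-2ja/(s^2+a^2)^{j+1}$ — and dividing through by $-2ja$ at each step yields, after $2$ differentiations in total,
$$\int_{0}^{\infty} \frac{6}{\left(a^{2} + s^{2}\right)^{3}} \, ds = \frac{9 \pi}{8 a^{5}}.$$

Setting $a = \frac{7}{2}$:
$$I = \frac{36 \pi}{16807}.$$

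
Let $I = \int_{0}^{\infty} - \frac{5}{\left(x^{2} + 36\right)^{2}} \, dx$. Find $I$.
$- \frac{5 \pi}{864}$

Recall the elementary integral
$$J(a) = \int_{0}^{\infty} - \frac{5}{a^{2} + x^{2}} \, dx = - \frac{5 \pi}{2 a}.$$

Differentiating under the integral sign with respect to $a$,
$$\frac{dJ}{da} = \int_{0}^{\infty} \frac{10 a}{\left(a^{2} + x^{2}\right)^{2}} \, dx = \frac{5 \pi}{2 a^{2}},$$
so $\int_{0}^{\infty} - \frac{5}{\left(a^{2} + x^{2}\right)^{2}} \, dx = - \frac{5 \pi}{4 a^{3}}$.

Setting $a = 6$:
$$I = - \frac{5 \pi}{864}.$$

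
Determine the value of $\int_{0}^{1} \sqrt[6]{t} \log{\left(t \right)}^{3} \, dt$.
$- \frac{7776}{2401}$

Start from the elementary integral
$$J(a) = \int_{0}^{1} t^{a} \, dt = \frac{1}{a + 1}.$$

Differentiating under the integral sign brings down a factor of $\ln t$:
$$\frac{dJ}{da} = \int_{0}^{1} t^{a} \log{\left(t \right)} \, dt = - \frac{1}{\left(a + 1\right)^{2}}.$$

Repeating $3$ times in total — each differentiation brings down another $\ln t$ — gives
$$\frac{d^{3}J}{da^{3}} = \int_{0}^{1} t^{a} \log{\left(t \right)}^{3} \, dt = - \frac{6}{\left(a + 1\right)^{4}},$$
and the integrand here is exactly the target integrand, so $I = - \frac{6}{\left(a + 1\right)^{4}}$.

Setting $a = \frac{1}{6}$:
$$I = - \frac{7776}{2401}.$$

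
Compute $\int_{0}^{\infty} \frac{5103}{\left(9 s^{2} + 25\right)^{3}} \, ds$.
$\frac{5103 \pi}{50000}$

Recall the elementary integral
$$J(a) = \int_{0}^{\infty} \frac{7}{a^{2} + s^{2}} \, ds = \frac{7 \pi}{2 a}.$$

Differentiating under the integral sign with respect to $a$,
$$\frac{dJ}{da} = \int_{0}^{\infty} - \frac{14 a}{\left(a^{2} + s^{2}\right)^{2}} \, ds = - \frac{7 \pi}{2 a^{2}},$$
so $\int_{0}^{\infty} \frac{7}{\left(a^{2} + s^{2}\right)^{2}} \, ds = \frac{7 \pi}{4 a^{3}}$.

Repeating — each differentiation of $1/(s^2+a^2)^j$ produces $-2ja/(s^2+a^2)^{j+1}$ — and dividing through by $-2ja$ at each step yields, after $2$ differentiations in total,
$$\int_{0}^{\infty} \frac{7}{\left(a^{2} + s^{2}\right)^{3}} \, ds = \frac{21 \pi}{16 a^{5}}.$$

Setting $a = \frac{5}{3}$:
$$I = \frac{5103 \pi}{50000}.$$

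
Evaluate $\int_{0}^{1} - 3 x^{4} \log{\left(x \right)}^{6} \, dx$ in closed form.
$- \frac{432}{15625}$

Consider the simpler parametrised integral
$$J(a) = \int_{0}^{1} - 3 x^{a} \, dx = - \frac{3}{a + 1}.$$

Differentiating under the integral sign brings down a factor of $\ln x$:
$$\frac{dJ}{da} = \int_{0}^{1} - 3 x^{a} \log{\left(x \right)} \, dx = \frac{3}{\left(a + 1\right)^{2}}.$$

Repeating $6$ times in total — each differentiation brings down another $\ln x$ — gives
$$\frac{d^{6}J}{da^{6}} = \int_{0}^{1} - 3 x^{a} \log{\left(x \right)}^{6} \, dx = - \frac{2160}{\left(a + 1\right)^{7}},$$
and the integrand here is exactly the target integrand, so $I = - \frac{2160}{\left(a + 1\right)^{7}}$.

Setting $a = 4$:
$$I = - \frac{432}{15625}.$$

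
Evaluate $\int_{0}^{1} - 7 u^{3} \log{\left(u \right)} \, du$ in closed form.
$\frac{7}{16}$

Consider the simpler parametrised integral
$$J(a) = \int_{0}^{1} - 7 u^{a} \, du = - \frac{7}{a + 1}.$$

Differentiating under the integral sign brings down a factor of $\ln u$:
$$\frac{dJ}{da} = \int_{0}^{1} - 7 u^{a} \log{\left(u \right)} \, du = \frac{7}{\left(a + 1\right)^{2}}.$$

The integral on the left is $I$, so $I = \frac{7}{\left(a + 1\right)^{2}}$.

Setting $a = 3$:
$$I = \frac{7}{16}.$$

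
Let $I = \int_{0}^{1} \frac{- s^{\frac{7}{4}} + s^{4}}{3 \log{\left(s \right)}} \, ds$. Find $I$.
$- \frac{\log{\left(11 \right)}}{3} + \frac{\log{\left(20 \right)}}{3}$

Replace the exponent $\frac{7}{4}$ by a parameter $a$: let $I(a) = \int_{0}^{1} \frac{s^{4} - s^{a}}{3 \log{\left(s \right)}} \, ds$.

Since $\dfrac{\partial}{\partial a}\,s^{a} = s^{a} \ln s$, the $\ln s$ in the denominator cancels and
$$\frac{dI}{da} = \int_{0}^{1} - \frac{1}{3} s^{a} \, ds = - \frac{1}{3} \left[\frac{s^{a+1}}{a+1}\right]_0^1 = - \frac{1}{3 a + 3}.$$

Integrating with respect to $a$ gives $I(a) = - \frac{\log{\left(a + 1 \right)}}{3} + \frac{\log{\left(5 \right)}}{3} + C$.

At $a = 4$ the integrand is identically $0$, so $I(4) = 0$. The closed form gives $0$, hence $C = 0$.

Setting $a = \frac{7}{4}$:
$$I = - \frac{\log{\left(11 \right)}}{3} + \frac{\log{\left(20 \right)}}{3}.$$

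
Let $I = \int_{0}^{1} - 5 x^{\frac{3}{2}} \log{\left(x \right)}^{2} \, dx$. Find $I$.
$- \frac{16}{25}$

Start from the elementary integral
$$J(a) = \int_{0}^{1} - 5 x^{a} \, dx = - \frac{5}{a + 1}.$$

Differentiating under the integral sign brings down a factor of $\ln x$:
$$\frac{dJ}{da} = \int_{0}^{1} - 5 x^{a} \log{\left(x \right)} \, dx = \frac{5}{\left(a + 1\right)^{2}}.$$

Repeating twice in total — each differentiation brings down another $\ln x$ — gives
$$\frac{d^{2}J}{da^{2}} = \int_{0}^{1} - 5 x^{a} \log{\left(x \right)}^{2} \, dx = - \frac{10}{\left(a + 1\right)^{3}},$$
and the integrand here is exactly the target integrand, so $I = - \frac{10}{\left(a + 1\right)^{3}}$.

Setting $a = \frac{3}{2}$:
$$I = - \frac{16}{25}.$$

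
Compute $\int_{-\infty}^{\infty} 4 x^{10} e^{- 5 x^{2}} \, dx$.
$\frac{189 \sqrt{5} \sqrt{\pi}}{25000}$

Begin with the known integral
$$J(a) = \int_{-\infty}^{\infty} 4 e^{- a x^{2}} \, dx = \frac{4 \sqrt{\pi}}{\sqrt{a}}.$$

Differentiating under the integral sign brings down a factor of $(-x^2)$:
$$\frac{dJ}{da} = \int_{-\infty}^{\infty} - 4 x^{2} e^{- a x^{2}} \, dx = - \frac{2 \sqrt{\pi}}{a^{\frac{3}{2}}}.$$

Repeating $5$ times in total — each differentiation brings down another $(-x^2)$ — gives
$$\frac{d^{5}J}{da^{5}} = \int_{-\infty}^{\infty} - 4 x^{10} e^{- a x^{2}} \, dx = - \frac{945 \sqrt{\pi}}{8 a^{\frac{11}{2}}},$$
and the integrand here is $(-1)^{5}$ times the target integrand, so $I = (-1)^{5}\,\frac{d^{5}J}{da^{5}} = \frac{945 \sqrt{\pi}}{8 a^{\frac{11}{2}}}$.

Setting $a = 5$:
$$I = \frac{189 \sqrt{5} \sqrt{\pi}}{25000}.$$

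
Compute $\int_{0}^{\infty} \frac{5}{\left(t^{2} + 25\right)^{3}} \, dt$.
$\frac{3 \pi}{10000}$

Begin with the known result
$$J(a) = \int_{0}^{\infty} \frac{5}{a^{2} + t^{2}} \, dt = \frac{5 \pi}{2 a}.$$

Differentiating under the integral sign with respect to $a$,
$$\frac{dJ}{da} = \int_{0}^{\infty} - \frac{10 a}{\left(a^{2} + t^{2}\right)^{2}} \, dt = - \frac{5 \pi}{2 a^{2}},$$
so $\int_{0}^{\infty} \frac{5}{\left(a^{2} + t^{2}\right)^{2}} \, dt = \frac{5 \pi}{4 a^{3}}$.

Repeating — each differentiation of $1/(t^2+a^2)^j$ produces $-2ja/(t^2+a^2)^{j+1}$ — and dividing through by $-2ja$ at each step yields, after $2$ differentiations in total,
$$\int_{0}^{\infty} \frac{5}{\left(a^{2} + t^{2}\right)^{3}} \, dt = \frac{15 \pi}{16 a^{5}}.$$

Setting $a = 5$:
$$I = \frac{3 \pi}{10000}.$$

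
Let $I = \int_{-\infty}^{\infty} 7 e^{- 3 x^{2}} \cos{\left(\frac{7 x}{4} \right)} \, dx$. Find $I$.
$\frac{7 \sqrt{3} \sqrt{\pi}}{3 e^{\frac{49}{192}}}$

Define $I(b) = \int_{-\infty}^{\infty} 7 e^{- 3 x^{2}} \cos{\left(b x \right)} \, dx$.

Differentiating under the integral sign,
$$I'(b) = \int_{-\infty}^{\infty} - 7 x e^{- 3 x^{2}} \sin{\left(b x \right)} \, dx.$$

Integrate $\int_{-\infty}^{\infty} x \sin(b x)\, e^{- 3 x^{2}}\, dx$ by parts with $u = \sin(b x)$ and $dv = x\, e^{- 3 x^{2}}\, dx$, giving $v = - \frac{e^{- 3 x^{2}}}{6}$. The boundary term vanishes and
$$\int_{-\infty}^{\infty} x \sin(b x)\, e^{- 3 x^{2}}\, dx = \frac{b}{6} \int_{-\infty}^{\infty} \cos(b x)\, e^{- 3 x^{2}}\, dx,$$
so $I'(b) = - \frac{b}{6}\, I(b)$.

This is a separable first-order ODE; solving with the initial condition $I(0) = \int_{-\infty}^{\infty} 7 e^{- 3 x^{2}}\,dx = \frac{7 \sqrt{3} \sqrt{\pi}}{3}$ gives
$$I(b) = \frac{7 \sqrt{3} \sqrt{\pi} e^{- \frac{b^{2}}{12}}}{3}.$$

Setting $b = \frac{7}{4}$:
$$I = \frac{7 \sqrt{3} \sqrt{\pi}}{3 e^{\frac{49}{192}}}.$$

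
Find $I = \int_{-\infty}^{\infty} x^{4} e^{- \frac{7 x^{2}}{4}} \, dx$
$\frac{24 \sqrt{7} \sqrt{\pi}}{343}$

Consider the simpler parametrised integral
$$J(a) = \int_{-\infty}^{\infty} e^{- a x^{2}} \, dx = \frac{\sqrt{\pi}}{\sqrt{a}}.$$

Differentiating under the integral sign brings down a factor of $(-x^2)$:
$$\frac{dJ}{da} = \int_{-\infty}^{\infty} - x^{2} e^{- a x^{2}} \, dx = - \frac{\sqrt{\pi}}{2 a^{\frac{3}{2}}}.$$

Repeating twice in total — each differentiation brings down another $(-x^2)$ — gives
$$\frac{d^{2}J}{da^{2}} = \int_{-\infty}^{\infty} x^{4} e^{- a x^{2}} \, dx = \frac{3 \sqrt{\pi}}{4 a^{\frac{5}{2}}},$$
and the integrand here is exactly the target integrand, so $I = \frac{3 \sqrt{\pi}}{4 a^{\frac{5}{2}}}$.

Setting $a = \frac{7}{4}$:
$$I = \frac{24 \sqrt{7} \sqrt{\pi}}{343}.$$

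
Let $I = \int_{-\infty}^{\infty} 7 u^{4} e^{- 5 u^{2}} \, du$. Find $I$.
$\frac{21 \sqrt{5} \sqrt{\pi}}{500}$

Start from the elementary integral
$$J(a) = \int_{-\infty}^{\infty} 7 e^{- a u^{2}} \, du = \frac{7 \sqrt{\pi}}{\sqrt{a}}.$$

Differentiating under the integral sign brings down a factor of $(-u^2)$:
$$\frac{dJ}{da} = \int_{-\infty}^{\infty} - 7 u^{2} e^{- a u^{2}} \, du = - \frac{7 \sqrt{\pi}}{2 a^{\frac{3}{2}}}.$$

Repeating twice in total — each differentiation brings down another $(-u^2)$ — gives
$$\frac{d^{2}J}{da^{2}} = \int_{-\infty}^{\infty} 7 u^{4} e^{- a u^{2}} \, du = \frac{21 \sqrt{\pi}}{4 a^{\frac{5}{2}}},$$
and the integrand here is exactly the target integrand, so $I = \frac{21 \sqrt{\pi}}{4 a^{\frac{5}{2}}}$.

Setting $a = 5$:
$$I = \frac{21 \sqrt{5} \sqrt{\pi}}{500}.$$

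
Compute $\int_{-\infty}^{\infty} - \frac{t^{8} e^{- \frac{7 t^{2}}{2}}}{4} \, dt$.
$- \frac{15 \sqrt{14} \sqrt{\pi}}{9604}$

Start from the elementary integral
$$J(a) = \int_{-\infty}^{\infty} - \frac{e^{- a t^{2}}}{4} \, dt = - \frac{\sqrt{\pi}}{4 \sqrt{a}}.$$

Differentiating under the integral sign brings down a factor of $(-t^2)$:
$$\frac{dJ}{da} = \int_{-\infty}^{\infty} \frac{t^{2} e^{- a t^{2}}}{4} \, dt = \frac{\sqrt{\pi}}{8 a^{\frac{3}{2}}}.$$

Repeating $4$ times in total — each differentiation brings down another $(-t^2)$ — gives
$$\frac{d^{4}J}{da^{4}} = \int_{-\infty}^{\infty} - \frac{t^{8} e^{- a t^{2}}}{4} \, dt = - \frac{105 \sqrt{\pi}}{64 a^{\frac{9}{2}}},$$
and the integrand here is exactly the target integrand, so $I = - \frac{105 \sqrt{\pi}}{64 a^{\frac{9}{2}}}$.

Setting $a = \frac{7}{2}$:
$$I = - \frac{15 \sqrt{14} \sqrt{\pi}}{9604}.$$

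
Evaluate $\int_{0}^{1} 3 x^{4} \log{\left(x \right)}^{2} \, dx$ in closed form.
$\frac{6}{125}$

Start from the elementary integral
$$J(a) = \int_{0}^{1} 3 x^{a} \, dx = \frac{3}{a + 1}.$$

Differentiating under the integral sign brings down a factor of $\ln x$:
$$\frac{dJ}{da} = \int_{0}^{1} 3 x^{a} \log{\left(x \right)} \, dx = - \frac{3}{\left(a + 1\right)^{2}}.$$

Repeating twice in total — each differentiation brings down another $\ln x$ — gives
$$\frac{d^{2}J}{da^{2}} = \int_{0}^{1} 3 x^{a} \log{\left(x \right)}^{2} \, dx = \frac{6}{\left(a + 1\right)^{3}},$$
and the integrand here is exactly the target integrand, so $I = \frac{6}{\left(a + 1\right)^{3}}$.

Setting $a = 4$:
$$I = \frac{6}{125}.$$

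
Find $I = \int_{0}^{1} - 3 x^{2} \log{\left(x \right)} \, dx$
$\frac{1}{3}$

Begin with the known integral
$$J(a) = \int_{0}^{1} - 3 x^{a} \, dx = - \frac{3}{a + 1}.$$

Differentiating under the integral sign brings down a factor of $\ln x$:
$$\frac{dJ}{da} = \int_{0}^{1} - 3 x^{a} \log{\left(x \right)} \, dx = \frac{3}{\left(a + 1\right)^{2}}.$$

The integral on the left is $I$, so $I = \frac{3}{\left(a + 1\right)^{2}}$.

Setting $a = 2$:
$$I = \frac{1}{3}.$$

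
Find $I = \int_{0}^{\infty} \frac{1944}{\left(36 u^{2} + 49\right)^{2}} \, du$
$\frac{81 \pi}{343}$

Begin with the known result
$$J(a) = \int_{0}^{\infty} \frac{3}{2 \left(a^{2} + u^{2}\right)} \, du = \frac{3 \pi}{4 a}.$$

Differentiating under the integral sign with respect to $a$,
$$\frac{dJ}{da} = \int_{0}^{\infty} - \frac{3 a}{\left(a^{2} + u^{2}\right)^{2}} \, du = - \frac{3 \pi}{4 a^{2}},$$
so $\int_{0}^{\infty} \frac{3}{2 \left(a^{2} + u^{2}\right)^{2}} \, du = \frac{3 \pi}{8 a^{3}}$.

Setting $a = \frac{7}{6}$:
$$I = \frac{81 \pi}{343}.$$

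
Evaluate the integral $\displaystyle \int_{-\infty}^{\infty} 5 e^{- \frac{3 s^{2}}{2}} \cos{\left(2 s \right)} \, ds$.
$\frac{5 \sqrt{6} \sqrt{\pi}}{3 e^{\frac{2}{3}}}$

Treat the cosine frequency as a parameter and define $I(b) = \int_{-\infty}^{\infty} 5 e^{- \frac{3 s^{2}}{2}} \cos{\left(b s \right)} \, ds$.

Differentiating under the integral sign,
$$I'(b) = \int_{-\infty}^{\infty} - 5 s e^{- \frac{3 s^{2}}{2}} \sin{\left(b s \right)} \, ds.$$

Integrate $\int_{-\infty}^{\infty} s \sin(b s)\, e^{- \frac{3 s^{2}}{2}}\, ds$ by parts with $u = \sin(b s)$ and $dv = s\, e^{- \frac{3 s^{2}}{2}}\, ds$, giving $v = - \frac{e^{- \frac{3 s^{2}}{2}}}{3}$. The boundary term vanishes and
$$\int_{-\infty}^{\infty} s \sin(b s)\, e^{- \frac{3 s^{2}}{2}}\, ds = \frac{b}{3} \int_{-\infty}^{\infty} \cos(b s)\, e^{- \frac{3 s^{2}}{2}}\, ds,$$
so $I'(b) = - \frac{b}{3}\, I(b)$.

This is a separable first-order ODE; solving with the initial condition $I(0) = \int_{-\infty}^{\infty} 5 e^{- \frac{3 s^{2}}{2}}\,ds = \frac{5 \sqrt{6} \sqrt{\pi}}{3}$ gives
$$I(b) = \frac{5 \sqrt{6} \sqrt{\pi} e^{- \frac{b^{2}}{6}}}{3}.$$

Setting $b = 2$:
$$I = \frac{5 \sqrt{6} \sqrt{\pi}}{3 e^{\frac{2}{3}}}.$$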